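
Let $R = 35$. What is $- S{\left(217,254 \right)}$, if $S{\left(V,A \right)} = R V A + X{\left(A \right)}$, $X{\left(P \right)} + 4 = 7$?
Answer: $-1929133$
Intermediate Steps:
$X{\left(P \right)} = 3$ ($X{\left(P \right)} = -4 + 7 = 3$)
$S{\left(V,A \right)} = 3 + 35 A V$ ($S{\left(V,A \right)} = 35 V A + 3 = 35 A V + 3 = 3 + 35 A V$)
$- S{\left(217,254 \right)} = - (3 + 35 \cdot 254 \cdot 217) = - (3 + 1929130) = \left(-1\right) 1929133 = -1929133$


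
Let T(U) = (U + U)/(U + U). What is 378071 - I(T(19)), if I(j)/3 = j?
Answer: 378068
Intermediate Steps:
T(U) = 1 (T(U) = (2*U)/((2*U)) = (2*U)*(1/(2*U)) = 1)
I(j) = 3*j
378071 - I(T(19)) = 378071 - 3 = 378068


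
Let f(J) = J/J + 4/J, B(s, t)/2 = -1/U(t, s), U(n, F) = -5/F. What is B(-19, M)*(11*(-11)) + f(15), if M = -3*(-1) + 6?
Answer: 13813/15 ≈ 920.87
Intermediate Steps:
M = 9 (M = 3 + 6 = 9)
B(s, t) = 2*s/5 (B(s, t) = 2*(-1/((-5/s))) = 2*(-(-1)*s/5) = 2*(s/5) = 2*s/5)
f(J) = 1 + 4/J
B(-19, M)*(11*(-11)) + f(15) = ((⅖)*(-19))*(11*(-11)) + (4 + 15)/15 = -38/5*(-121) + (1/15)*19 = 4598/5 + 19/15 = 13813/15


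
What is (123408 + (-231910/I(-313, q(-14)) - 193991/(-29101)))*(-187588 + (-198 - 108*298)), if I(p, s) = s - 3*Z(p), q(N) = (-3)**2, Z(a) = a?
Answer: -186863629386591935/6896937 ≈ -2.7094e+10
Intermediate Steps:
q(N) = 9
I(p, s) = s - 3*p
(123408 + (-231910/I(-313, q(-14)) - 193991/(-29101)))*(-187588 + (-198 - 108*298)) = (123408 + (-231910/(9 - 3*(-313)) - 193991/(-29101)))*(-187588 + (-198 - 108*298)) = (123408 + (-231910/(9 + 939) - 193991*(-1/29101)))*(-187588 + (-198 - 32184)) = (123408 + (-231910/948 + 193991/29101))*(-187588 - 32382) = (123408 + (-231910*1/948 + 193991/29101))*(-219970) = (123408 + (-115955/474 + 193991/29101))*(-219970) = (123408 - 3282454721/13793874)*(-219970) = (1698991947871/13793874)*(-219970) = -186863629386591935/6896937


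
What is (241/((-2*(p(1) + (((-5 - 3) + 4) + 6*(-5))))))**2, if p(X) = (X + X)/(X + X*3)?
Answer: 58081/4489 ≈ 12.939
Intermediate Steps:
p(X) = 1/2 (p(X) = (2*X)/(X + 3*X) = (2*X)/((4*X)) = (2*X)*(1/(4*X)) = 1/2)
(241/((-2*(p(1) + (((-5 - 3) + 4) + 6*(-5))))))**2 = (241/((-2*(1/2 + (((-5 - 3) + 4) + 6*(-5))))))**2 = (241/((-2*(1/2 + ((-8 + 4) - 30)))))**2 = (241/((-2*(1/2 + (-4 - 30)))))**2 = (241/((-2*(1/2 - 34))))**2 = (241/((-2*(-67/2))))**2 = (241/67)**2 = 58081/4489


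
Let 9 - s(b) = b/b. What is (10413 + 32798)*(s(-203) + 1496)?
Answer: 64989344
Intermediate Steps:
s(b) = 8 (s(b) = 9 - b/b = 9 - 1*1 = 9 - 1 = 8)
(10413 + 32798)*(s(-203) + 1496) = (10413 + 32798)*(8 + 1496) = 43211*1504 = 64989344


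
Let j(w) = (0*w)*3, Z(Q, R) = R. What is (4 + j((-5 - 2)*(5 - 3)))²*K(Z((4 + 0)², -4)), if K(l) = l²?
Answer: 256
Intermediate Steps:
j(w) = 0 (j(w) = 0*3 = 0)
(4 + j((-5 - 2)*(5 - 3)))²*K(Z((4 + 0)², -4)) = (4 + 0)²*(-4)² = 4²*16 = 16*16 = 256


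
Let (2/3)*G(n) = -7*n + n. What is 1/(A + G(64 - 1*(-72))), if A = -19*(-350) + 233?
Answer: 1/5659 ≈ 0.00017671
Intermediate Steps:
G(n) = -9*n (G(n) = 3*(-7*n + n)/2 = 3*(-6*n)/2 = -9*n)
A = 6883 (A = 6650 + 233 = 6883)
1/(A + G(64 - 1*(-72))) = 1/(6883 - 9*(64 - 1*(-72))) = 1/(6883 - 9*(64 + 72)) = 1/(6883 - 9*136) = 1/(6883 - 1224) = 1/5659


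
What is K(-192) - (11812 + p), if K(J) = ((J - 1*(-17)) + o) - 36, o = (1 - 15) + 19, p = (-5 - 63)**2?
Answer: -16642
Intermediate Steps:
p = 4624 (p = (-68)**2 = 4624)
o = 5 (o = -14 + 19 = 5)
K(J) = -14 + J (K(J) = ((J - 1*(-17)) + 5) - 36 = ((J + 17) + 5) - 36 = ((17 + J) + 5) - 36 = (22 + J) - 36 = -14 + J)
K(-192) - (11812 + p) = (-14 - 192) - (11812 + 4624) = -206 - 1*16436 = -206 - 16436 = -16642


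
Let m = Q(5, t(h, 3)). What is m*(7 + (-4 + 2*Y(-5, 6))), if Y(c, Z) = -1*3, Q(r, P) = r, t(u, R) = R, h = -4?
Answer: -15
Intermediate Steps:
m = 5
Y(c, Z) = -3
m*(7 + (-4 + 2*Y(-5, 6))) = 5*(7 + (-4 + 2*(-3))) = 5*(7 + (-4 - 6)) = 5*(7 - 10) = 5*(-3) = -15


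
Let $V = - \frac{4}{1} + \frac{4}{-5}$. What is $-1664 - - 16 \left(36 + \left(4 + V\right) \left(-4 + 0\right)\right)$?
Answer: $- \frac{5184}{5} \approx -1036.8$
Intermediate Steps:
$V = - \frac{24}{5}$ ($V = \left(-4\right) 1 + 4 \left(- \frac{1}{5}\right) = -4 - \frac{4}{5} = - \frac{24}{5} \approx -4.8$)
$-1664 - - 16 \left(36 + \left(4 + V\right) \left(-4 + 0\right)\right) = -1664 - - 16 \left(36 + \left(4 - \frac{24}{5}\right) \left(-4 + 0\right)\right) = -1664 - - 16 \left(36 - - \frac{16}{5}\right) = -1664 - - 16 \left(36 + \frac{16}{5}\right) = -1664 - \left(-16\right) \frac{196}{5} = -1664 - - \frac{3136}{5} = -1664 + \frac{3136}{5} = - \frac{5184}{5}$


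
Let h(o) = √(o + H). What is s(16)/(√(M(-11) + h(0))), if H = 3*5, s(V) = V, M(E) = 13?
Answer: 16/√(13 + √15) ≈ 3.8951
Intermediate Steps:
H = 15
h(o) = √(15 + o) (h(o) = √(o + 15) = √(15 + o))
s(16)/(√(M(-11) + h(0))) = 16/(√(13 + √(15 + 0))) = 16/(√(13 + √15)) = 16/√(13 + √15)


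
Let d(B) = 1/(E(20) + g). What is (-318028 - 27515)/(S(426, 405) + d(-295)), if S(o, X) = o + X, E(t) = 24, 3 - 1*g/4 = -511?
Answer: -718729440/1728481 ≈ -415.82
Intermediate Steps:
g = 2056 (g = 12 - 4*(-511) = 12 + 2044 = 2056)
d(B) = 1/2080 (d(B) = 1/(24 + 2056) = 1/2080)
S(o, X) = X + o
(-318028 - 27515)/(S(426, 405) + d(-295)) = (-318028 - 27515)/((405 + 426) + 1/2080) = -345543/(831 + 1/2080) = -345543/1728481/2080 = -345543*2080/1728481 = -718729440/1728481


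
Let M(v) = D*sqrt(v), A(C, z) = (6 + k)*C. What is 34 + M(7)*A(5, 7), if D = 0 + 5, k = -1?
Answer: 34 + 125*sqrt(7) ≈ 364.72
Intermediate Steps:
D = 5
A(C, z) = 5*C (A(C, z) = (6 - 1)*C = 5*C)
M(v) = 5*sqrt(v)
34 + M(7)*A(5, 7) = 34 + (5*sqrt(7))*(5*5) = 34 + (5*sqrt(7))*25 = 34 + 125*sqrt(7)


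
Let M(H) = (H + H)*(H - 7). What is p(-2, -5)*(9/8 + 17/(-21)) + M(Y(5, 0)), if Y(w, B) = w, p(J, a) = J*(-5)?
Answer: -1415/84 ≈ -16.845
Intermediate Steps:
p(J, a) = -5*J
M(H) = 2*H*(-7 + H) (M(H) = (2*H)*(-7 + H) = 2*H*(-7 + H))
p(-2, -5)*(9/8 + 17/(-21)) + M(Y(5, 0)) = (-5*(-2))*(9/8 + 17/(-21)) + 2*5*(-7 + 5) = 10*(9*(1/8) + 17*(-1/21)) + 2*5*(-2) = 10*(9/8 - 17/21) - 20 = 10*(53/168) - 20 = 265/84 - 20 = -1415/84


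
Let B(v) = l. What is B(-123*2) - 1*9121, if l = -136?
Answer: -9257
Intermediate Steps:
B(v) = -136
B(-123*2) - 1*9121 = -136 - 1*9121 = -136 - 9121 = -9257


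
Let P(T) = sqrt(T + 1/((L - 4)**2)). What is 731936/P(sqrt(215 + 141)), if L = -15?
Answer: 13906784/sqrt(1 + 722*sqrt(89)) ≈ 1.6849e+5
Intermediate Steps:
P(T) = sqrt(1/361 + T) (P(T) = sqrt(T + 1/((-15 - 4)**2)) = sqrt(T + 1/((-19)**2)) = sqrt(T + 1/361) = sqrt(1/361 + T))
731936/P(sqrt(215 + 141)) = 731936/((sqrt(1 + 361*sqrt(215 + 141))/19)) = 731936/((sqrt(1 + 361*sqrt(356))/19)) = 731936/((sqrt(1 + 361*(2*sqrt(89)))/19)) = 731936/((sqrt(1 + 722*sqrt(89))/19)) = 731936*(19/sqrt(1 + 722*sqrt(89))) = 13906784/sqrt(1 + 722*sqrt(89))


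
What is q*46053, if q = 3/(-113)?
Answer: -138159/113 ≈ -1222.6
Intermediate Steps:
q = -3/113 (q = 3*(-1/113) = -3/113 ≈ -0.026549)
q*46053 = -3/113*46053 = -138159/113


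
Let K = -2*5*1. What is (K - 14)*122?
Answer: -2928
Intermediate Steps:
K = -10 (K = -10*1 = -10)
(K - 14)*122 = (-10 - 14)*122 = -24*122 = -2928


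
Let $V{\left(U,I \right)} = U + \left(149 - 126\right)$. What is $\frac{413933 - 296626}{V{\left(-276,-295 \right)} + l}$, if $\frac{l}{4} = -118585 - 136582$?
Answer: $- \frac{117307}{1020921} \approx -0.1149$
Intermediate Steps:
$V{\left(U,I \right)} = 23 + U$ ($V{\left(U,I \right)} = U + \left(149 - 126\right) = U + 23 = 23 + U$)
$l = -1020668$ ($l = 4 \left(-118585 - 136582\right) = 4 \left(-255167\right) = -1020668$)
$\frac{413933 - 296626}{V{\left(-276,-295 \right)} + l} = \frac{413933 - 296626}{\left(23 - 276\right) - 1020668} = \frac{117307}{-253 - 1020668} = \frac{117307}{-1020921} = 117307 \left(- \frac{1}{1020921}\right) = - \frac{117307}{1020921}$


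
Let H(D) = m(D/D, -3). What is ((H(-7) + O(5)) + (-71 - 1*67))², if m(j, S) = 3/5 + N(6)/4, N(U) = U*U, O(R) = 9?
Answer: 356409/25 ≈ 14256.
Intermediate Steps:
N(U) = U²
m(j, S) = 48/5 (m(j, S) = 3/5 + 6²/4 = 3*(⅕) + 36*(¼) = ⅗ + 9 = 48/5)
H(D) = 48/5
((H(-7) + O(5)) + (-71 - 1*67))² = ((48/5 + 9) + (-71 - 1*67))² = (93/5 + (-71 - 67))² = (93/5 - 138)² = (-597/5)² = 356409/25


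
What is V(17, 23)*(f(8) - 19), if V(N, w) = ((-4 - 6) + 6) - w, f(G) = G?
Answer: 297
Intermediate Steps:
V(N, w) = -4 - w (V(N, w) = (-10 + 6) - w = -4 - w)
V(17, 23)*(f(8) - 19) = (-4 - 1*23)*(8 - 19) = (-4 - 23)*(-11) = -27*(-11) = 297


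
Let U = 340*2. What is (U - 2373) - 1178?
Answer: -2871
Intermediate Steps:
U = 680
(U - 2373) - 1178 = (680 - 2373) - 1178 = -1693 - 1178 = -2871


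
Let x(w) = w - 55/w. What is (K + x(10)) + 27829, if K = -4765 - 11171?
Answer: 23795/2 ≈ 11898.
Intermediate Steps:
x(w) = w - 55/w
K = -15936
(K + x(10)) + 27829 = (-15936 + (10 - 55/10)) + 27829 = (-15936 + (10 - 55*1/10)) + 27829 = (-15936 + (10 - 11/2)) + 27829 = (-15936 + 9/2) + 27829 = -31863/2 + 27829 = 23795/2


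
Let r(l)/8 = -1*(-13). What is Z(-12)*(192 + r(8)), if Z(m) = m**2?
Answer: 42624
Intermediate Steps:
r(l) = 104 (r(l) = 8*(-1*(-13)) = 8*13 = 104)
Z(-12)*(192 + r(8)) = (-12)**2*(192 + 104) = 144*296 = 42624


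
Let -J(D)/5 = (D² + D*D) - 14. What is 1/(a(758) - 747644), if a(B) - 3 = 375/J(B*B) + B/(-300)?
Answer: -2751031584075/2056790955489219817 ≈ -1.3375e-6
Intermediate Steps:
J(D) = 70 - 10*D² (J(D) = -5*((D² + D*D) - 14) = -5*((D² + D²) - 14) = -5*(2*D² - 14) = -5*(-14 + 2*D²) = 70 - 10*D²)
a(B) = 3 + 375/(70 - 10*B⁴) - B/300 (a(B) = 3 + (375/(70 - 10*B⁴) + B/(-300)) = 3 + (375/(70 - 10*B⁴) + B*(-1/300)) = 3 + (375/(70 - 10*B⁴) - B/300) = 3 + 375/(70 - 10*B⁴) - B/300)
1/(a(758) - 747644) = 1/((-11250 + (-7 + 758⁴)*(900 - 1*758))/(300*(-7 + 758⁴)) - 747644) = 1/((-11250 + (-7 + 330123790096)*(900 - 758))/(300*(-7 + 330123790096)) - 747644) = 1/((1/300)*(-11250 + 330123790089*142)/330123790089 - 747644) = 1/((1/300)*(1/330123790089)*(-11250 + 46877578192638) - 747644) = 1/((1/300)*(1/330123790089)*46877578181388 - 747644) = 1/(1302154949483/2751031584075 - 747644) = 1/(-2056790955489219817/2751031584075) = -2751031584075/2056790955489219817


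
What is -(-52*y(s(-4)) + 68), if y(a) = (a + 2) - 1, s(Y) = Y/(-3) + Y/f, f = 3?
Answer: -16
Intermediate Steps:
s(Y) = 0 (s(Y) = Y/(-3) + Y/3 = Y*(-1/3) + Y*(1/3) = -Y/3 + Y/3 = 0)
y(a) = 1 + a (y(a) = (2 + a) - 1 = 1 + a)
-(-52*y(s(-4)) + 68) = -(-52*(1 + 0) + 68) = -(-52*1 + 68) = -(-52 + 68) = -1*16 = -16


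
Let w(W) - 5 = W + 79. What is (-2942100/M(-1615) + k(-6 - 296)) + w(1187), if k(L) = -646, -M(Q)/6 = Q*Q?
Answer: 65225239/104329 ≈ 625.19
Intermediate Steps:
M(Q) = -6*Q**2 (M(Q) = -6*Q*Q = -6*Q**2)
w(W) = 84 + W (w(W) = 5 + (W + 79) = 5 + (79 + W) = 84 + W)
(-2942100/M(-1615) + k(-6 - 296)) + w(1187) = (-2942100/((-6*(-1615)**2)) - 646) + (84 + 1187) = (-2942100/((-6*2608225)) - 646) + 1271 = (-2942100/(-15649350) - 646) + 1271 = (-2942100*(-1/15649350) - 646) + 1271 = (19614/104329 - 646) + 1271 = -67376920/104329 + 1271 = 65225239/104329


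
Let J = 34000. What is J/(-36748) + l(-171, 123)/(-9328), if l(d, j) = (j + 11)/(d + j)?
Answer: -1902296471/2056712064 ≈ -0.92492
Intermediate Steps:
l(d, j) = (11 + j)/(d + j)
J/(-36748) + l(-171, 123)/(-9328) = 34000/(-36748) + ((11 + 123)/(-171 + 123))/(-9328) = 34000*(-1/36748) + (134/(-48))*(-1/9328) = -8500/9187 - 1/48*134*(-1/9328) = -8500/9187 - 67/24*(-1/9328) = -8500/9187 + 67/223872 = -1902296471/2056712064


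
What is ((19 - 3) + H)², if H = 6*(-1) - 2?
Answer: 64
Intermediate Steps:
H = -8 (H = -6 - 2 = -8)
((19 - 3) + H)² = ((19 - 3) - 8)² = (16 - 8)² = 8² = 64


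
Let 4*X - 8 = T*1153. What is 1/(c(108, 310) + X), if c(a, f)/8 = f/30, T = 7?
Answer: 12/25229 ≈ 0.00047564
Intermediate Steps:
c(a, f) = 4*f/15 (c(a, f) = 8*(f/30) = 4*f/15)
X = 8079/4 (X = 2 + (7*1153)/4 = 2 + (¼)*8071 = 2 + 8071/4 = 8079/4 ≈ 2019.8)
1/(c(108, 310) + X) = 1/((4/15)*310 + 8079/4) = 1/(248/3 + 8079/4) = 1/(25229/12) = 12/25229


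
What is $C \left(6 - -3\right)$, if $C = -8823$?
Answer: $-79407$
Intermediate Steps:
$C \left(6 - -3\right) = - 8823 \left(6 - -3\right) = - 8823 \left(6 + 3\right) = \left(-8823\right) 9 = -79407$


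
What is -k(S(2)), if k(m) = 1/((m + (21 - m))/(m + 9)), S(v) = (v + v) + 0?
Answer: -13/21 ≈ -0.61905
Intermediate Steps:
S(v) = 2*v (S(v) = 2*v + 0 = 2*v)
k(m) = 3/7 + m/21 (k(m) = 1/(21/(9 + m)) = 3/7 + m/21)
-k(S(2)) = -(3/7 + (2*2)/21) = -(3/7 + (1/21)*4) = -(3/7 + 4/21) = -1*13/21 = -13/21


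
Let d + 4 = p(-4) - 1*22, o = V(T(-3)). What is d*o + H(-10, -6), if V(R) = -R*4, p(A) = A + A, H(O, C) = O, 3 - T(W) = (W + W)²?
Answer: -4498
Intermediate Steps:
T(W) = 3 - 4*W² (T(W) = 3 - (W + W)² = 3 - (2*W)² = 3 - 4*W²)
p(A) = 2*A
V(R) = -4*R
o = 132 (o = -4*(3 - 4*(-3)²) = -4*(3 - 4*9) = -4*(3 - 36) = -4*(-33) = 132)
d = -34 (d = -4 + (2*(-4) - 1*22) = -4 + (-8 - 22) = -4 - 30 = -34)
d*o + H(-10, -6) = -34*132 - 10 = -4488 - 10 = -4498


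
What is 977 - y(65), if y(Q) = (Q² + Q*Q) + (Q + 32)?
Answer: -7570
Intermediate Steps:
y(Q) = 32 + Q + 2*Q² (y(Q) = (Q² + Q²) + (32 + Q) = 2*Q² + (32 + Q) = 32 + Q + 2*Q²)
977 - y(65) = 977 - (32 + 65 + 2*65²) = 977 - (32 + 65 + 2*4225) = 977 - (32 + 65 + 8450) = 977 - 1*8547 = 977 - 8547 = -7570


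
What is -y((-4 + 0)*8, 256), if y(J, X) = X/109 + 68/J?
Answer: -195/872 ≈ -0.22362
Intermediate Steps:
y(J, X) = 68/J + X/109 (y(J, X) = X*(1/109) + 68/J = X/109 + 68/J = 68/J + X/109)
-y((-4 + 0)*8, 256) = -(68/(((-4 + 0)*8)) + (1/109)*256) = -(68/((-4*8)) + 256/109) = -(68/(-32) + 256/109) = -(68*(-1/32) + 256/109) = -(-17/8 + 256/109) = -1*195/872 = -195/872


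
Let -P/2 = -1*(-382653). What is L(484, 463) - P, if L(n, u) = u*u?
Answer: 979675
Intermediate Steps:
P = -765306 (P = -(-2)*(-382653) = -2*382653 = -765306)
L(n, u) = u²
L(484, 463) - P = 463² - 1*(-765306) = 214369 + 765306 = 979675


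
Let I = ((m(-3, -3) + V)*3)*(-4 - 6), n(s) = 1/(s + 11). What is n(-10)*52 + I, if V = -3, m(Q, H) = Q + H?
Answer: 322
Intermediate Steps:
m(Q, H) = H + Q
n(s) = 1/(11 + s)
I = 270 (I = (((-3 - 3) - 3)*3)*(-4 - 6) = ((-6 - 3)*3)*(-10) = -9*3*(-10) = -27*(-10) = 270)
n(-10)*52 + I = 52/(11 - 10) + 270 = 52/1 + 270 = 1*52 + 270 = 52 + 270 = 322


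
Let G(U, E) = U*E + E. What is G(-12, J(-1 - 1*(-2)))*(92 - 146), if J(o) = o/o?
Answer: 594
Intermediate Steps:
J(o) = 1
G(U, E) = E + E*U (G(U, E) = E*U + E = E + E*U)
G(-12, J(-1 - 1*(-2)))*(92 - 146) = (1*(1 - 12))*(92 - 146) = (1*(-11))*(-54) = -11*(-54) = 594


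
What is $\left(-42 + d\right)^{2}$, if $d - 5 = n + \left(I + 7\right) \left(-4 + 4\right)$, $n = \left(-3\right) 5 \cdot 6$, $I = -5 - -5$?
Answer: $16129$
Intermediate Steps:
$I = 0$ ($I = -5 + 5 = 0$)
$n = -90$ ($n = \left(-15\right) 6 = -90$)
$d = -85$ ($d = 5 - \left(90 - \left(0 + 7\right) \left(-4 + 4\right)\right) = 5 + \left(-90 + 7 \cdot 0\right) = 5 + \left(-90 + 0\right) = 5 - 90 = -85$)
$\left(-42 + d\right)^{2} = \left(-42 - 85\right)^{2} = \left(-127\right)^{2} = 16129$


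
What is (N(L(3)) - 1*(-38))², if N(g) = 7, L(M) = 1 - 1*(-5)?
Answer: 2025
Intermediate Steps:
L(M) = 6 (L(M) = 1 + 5 = 6)
(N(L(3)) - 1*(-38))² = (7 - 1*(-38))² = (7 + 38)² = 45² = 2025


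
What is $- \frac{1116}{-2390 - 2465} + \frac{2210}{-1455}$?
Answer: $- \frac{1821154}{1412805} \approx -1.289$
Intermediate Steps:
$- \frac{1116}{-2390 - 2465} + \frac{2210}{-1455} = - \frac{1116}{-2390 - 2465} + 2210 \left(- \frac{1}{1455}\right) = - \frac{1116}{-4855} - \frac{442}{291} = \left(-1116\right) \left(- \frac{1}{4855}\right) - \frac{442}{291} = \frac{1116}{4855} - \frac{442}{291} = - \frac{1821154}{1412805}$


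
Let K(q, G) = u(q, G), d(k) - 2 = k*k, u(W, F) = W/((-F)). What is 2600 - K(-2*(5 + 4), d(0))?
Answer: 2591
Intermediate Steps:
u(W, F) = -W/F (u(W, F) = W*(-1/F) = -W/F)
d(k) = 2 + k² (d(k) = 2 + k*k = 2 + k²)
K(q, G) = -q/G
2600 - K(-2*(5 + 4), d(0)) = 2600 - (-1)*(-2*(5 + 4))/(2 + 0²) = 2600 - (-1)*(-2*9)/(2 + 0) = 2600 - (-1)*(-18)/2 = 2600 - 1*9 = 2600 - 9 = 2591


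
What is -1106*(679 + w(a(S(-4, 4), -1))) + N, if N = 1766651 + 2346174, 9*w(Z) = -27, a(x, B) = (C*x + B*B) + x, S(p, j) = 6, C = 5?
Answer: 3365169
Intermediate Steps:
a(x, B) = B² + 6*x (a(x, B) = (5*x + B*B) + x = (5*x + B²) + x = (B² + 5*x) + x = B² + 6*x)
w(Z) = -3 (w(Z) = (⅑)*(-27) = -3)
N = 4112825
-1106*(679 + w(a(S(-4, 4), -1))) + N = -1106*(679 - 3) + 4112825 = -1106*676 + 4112825 = -747656 + 4112825 = 3365169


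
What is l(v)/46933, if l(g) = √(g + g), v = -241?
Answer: I*√482/46933 ≈ 0.00046778*I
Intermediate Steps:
l(g) = √2*√g (l(g) = √(2*g) = √2*√g)
l(v)/46933 = (√2*√(-241))/46933 = (√2*(I*√241))*(1/46933) = (I*√482)*(1/46933) = I*√482/46933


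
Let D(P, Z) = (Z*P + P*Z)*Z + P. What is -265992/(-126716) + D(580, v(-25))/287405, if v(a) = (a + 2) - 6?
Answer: 10006999350/1820940599 ≈ 5.4955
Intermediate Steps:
v(a) = -4 + a (v(a) = (2 + a) - 6 = -4 + a)
D(P, Z) = P + 2*P*Z² (D(P, Z) = (P*Z + P*Z)*Z + P = (2*P*Z)*Z + P = 2*P*Z² + P = P + 2*P*Z²)
-265992/(-126716) + D(580, v(-25))/287405 = -265992/(-126716) + (580*(1 + 2*(-4 - 25)²))/287405 = -265992*(-1/126716) + (580*(1 + 2*(-29)²))*(1/287405) = 66498/31679 + (580*(1 + 2*841))*(1/287405) = 66498/31679 + (580*(1 + 1682))*(1/287405) = 66498/31679 + (580*1683)*(1/287405) = 66498/31679 + 976140*(1/287405) = 66498/31679 + 195228/57481 = 10006999350/1820940599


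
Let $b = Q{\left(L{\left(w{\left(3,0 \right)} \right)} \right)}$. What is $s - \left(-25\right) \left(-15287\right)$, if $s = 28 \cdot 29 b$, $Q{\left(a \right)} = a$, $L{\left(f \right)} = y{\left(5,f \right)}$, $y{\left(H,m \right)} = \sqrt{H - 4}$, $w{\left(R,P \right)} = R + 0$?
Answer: $-381363$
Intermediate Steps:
$w{\left(R,P \right)} = R$
$y{\left(H,m \right)} = \sqrt{-4 + H}$
$L{\left(f \right)} = 1$ ($L{\left(f \right)} = \sqrt{-4 + 5} = \sqrt{1} = 1$)
$b = 1$
$s = 812$ ($s = 28 \cdot 29 \cdot 1 = 812 \cdot 1 = 812$)
$s - \left(-25\right) \left(-15287\right) = 812 - \left(-25\right) \left(-15287\right) = 812 - 382175 = -381363$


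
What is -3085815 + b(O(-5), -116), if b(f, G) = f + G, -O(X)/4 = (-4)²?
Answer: -3085995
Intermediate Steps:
O(X) = -64 (O(X) = -4*(-4)² = -4*16 = -64)
b(f, G) = G + f
-3085815 + b(O(-5), -116) = -3085815 + (-116 - 64) = -3085815 - 180 = -3085995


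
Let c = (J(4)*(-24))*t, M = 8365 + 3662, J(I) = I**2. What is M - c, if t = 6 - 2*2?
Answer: 12795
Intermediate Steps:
t = 2 (t = 6 - 4 = 2)
M = 12027
c = -768 (c = (4**2*(-24))*2 = (16*(-24))*2 = -384*2 = -768)
M - c = 12027 - 1*(-768) = 12027 + 768 = 12795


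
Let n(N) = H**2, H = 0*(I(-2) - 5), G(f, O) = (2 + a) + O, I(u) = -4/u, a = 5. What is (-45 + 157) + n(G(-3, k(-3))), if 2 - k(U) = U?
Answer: 112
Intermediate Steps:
k(U) = 2 - U
G(f, O) = 7 + O (G(f, O) = (2 + 5) + O = 7 + O)
H = 0 (H = 0*(-4/(-2) - 5) = 0*(-4*(-1/2) - 5) = 0*(2 - 5) = 0*(-3) = 0)
n(N) = 0 (n(N) = 0**2 = 0)
(-45 + 157) + n(G(-3, k(-3))) = (-45 + 157) + 0 = 112 + 0 = 112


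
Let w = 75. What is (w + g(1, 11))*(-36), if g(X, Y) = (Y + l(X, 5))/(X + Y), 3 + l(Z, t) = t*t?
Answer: -2799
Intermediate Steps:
l(Z, t) = -3 + t**2 (l(Z, t) = -3 + t*t = -3 + t**2)
g(X, Y) = (22 + Y)/(X + Y) (g(X, Y) = (Y + (-3 + 5**2))/(X + Y) = (Y + (-3 + 25))/(X + Y) = (Y + 22)/(X + Y) = (22 + Y)/(X + Y))
(w + g(1, 11))*(-36) = (75 + (22 + 11)/(1 + 11))*(-36) = (75 + 33/12)*(-36) = (75 + (1/12)*33)*(-36) = (75 + 11/4)*(-36) = (311/4)*(-36) = -2799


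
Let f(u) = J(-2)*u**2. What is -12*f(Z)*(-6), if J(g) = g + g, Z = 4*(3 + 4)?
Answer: -225792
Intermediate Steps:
Z = 28 (Z = 4*7 = 28)
J(g) = 2*g
f(u) = -4*u**2 (f(u) = (2*(-2))*u**2 = -4*u**2)
-12*f(Z)*(-6) = -(-48)*28**2*(-6) = -(-48)*784*(-6) = -12*(-3136)*(-6) = 37632*(-6) = -225792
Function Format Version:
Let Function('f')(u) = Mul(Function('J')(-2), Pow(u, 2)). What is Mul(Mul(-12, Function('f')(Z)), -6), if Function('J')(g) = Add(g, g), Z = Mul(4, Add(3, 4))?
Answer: -225792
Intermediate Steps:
Z = 28 (Z = Mul(4, 7) = 28)
Function('J')(g) = Mul(2, g)
Function('f')(u) = Mul(-4, Pow(u, 2)) (Function('f')(u) = Mul(Mul(2, -2), Pow(u, 2)) = Mul(-4, Pow(u, 2)))
Mul(Mul(-12, Function('f')(Z)), -6) = Mul(Mul(-12, Mul(-4, Pow(28, 2))), -6) = Mul(Mul(-12, Mul(-4, 784)), -6) = Mul(Mul(-12, -3136), -6) = Mul(37632, -6) = -225792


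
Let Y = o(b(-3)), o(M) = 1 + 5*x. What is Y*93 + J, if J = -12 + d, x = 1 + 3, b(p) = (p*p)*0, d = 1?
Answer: 1942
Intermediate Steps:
b(p) = 0 (b(p) = p**2*0 = 0)
x = 4
o(M) = 21 (o(M) = 1 + 5*4 = 1 + 20 = 21)
Y = 21
J = -11 (J = -12 + 1 = -11)
Y*93 + J = 21*93 - 11 = 1953 - 11 = 1942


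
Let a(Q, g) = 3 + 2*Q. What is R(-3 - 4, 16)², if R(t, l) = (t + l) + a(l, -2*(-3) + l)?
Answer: 1936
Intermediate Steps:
R(t, l) = 3 + t + 3*l (R(t, l) = (t + l) + (3 + 2*l) = (l + t) + (3 + 2*l) = 3 + t + 3*l)
R(-3 - 4, 16)² = (3 + (-3 - 4) + 3*16)² = (3 - 7 + 48)² = 44² = 1936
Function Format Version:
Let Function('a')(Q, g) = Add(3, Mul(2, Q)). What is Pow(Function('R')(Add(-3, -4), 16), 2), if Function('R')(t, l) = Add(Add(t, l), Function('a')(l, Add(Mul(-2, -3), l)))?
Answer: 1936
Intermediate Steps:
Function('R')(t, l) = Add(3, t, Mul(3, l)) (Function('R')(t, l) = Add(Add(t, l), Add(3, Mul(2, l))) = Add(Add(l, t), Add(3, Mul(2, l))) = Add(3, t, Mul(3, l)))
Pow(Function('R')(Add(-3, -4), 16), 2) = Pow(Add(3, Add(-3, -4), Mul(3, 16)), 2) = Pow(Add(3, -7, 48), 2) = Pow(44, 2) = 1936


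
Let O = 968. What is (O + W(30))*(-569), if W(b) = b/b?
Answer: -551361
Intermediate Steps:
W(b) = 1
(O + W(30))*(-569) = (968 + 1)*(-569) = 969*(-569) = -551361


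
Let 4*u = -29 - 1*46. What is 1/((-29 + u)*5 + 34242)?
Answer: 4/136013 ≈ 2.9409e-5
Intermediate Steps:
u = -75/4 (u = (-29 - 1*46)/4 = (-29 - 46)/4 = (1/4)*(-75) = -75/4 ≈ -18.750)
1/((-29 + u)*5 + 34242) = 1/((-29 - 75/4)*5 + 34242) = 1/(-191/4*5 + 34242) = 1/(-955/4 + 34242) = 1/(136013/4) = 4/136013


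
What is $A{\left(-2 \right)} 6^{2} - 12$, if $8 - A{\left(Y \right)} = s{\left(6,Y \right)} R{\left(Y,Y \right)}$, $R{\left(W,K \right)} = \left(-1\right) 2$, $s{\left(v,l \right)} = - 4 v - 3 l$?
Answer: $-1020$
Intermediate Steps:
$R{\left(W,K \right)} = -2$
$A{\left(Y \right)} = -40 - 6 Y$ ($A{\left(Y \right)} = 8 - \left(\left(-4\right) 6 - 3 Y\right) \left(-2\right) = 8 - \left(-24 - 3 Y\right) \left(-2\right) = 8 - \left(48 + 6 Y\right) = -40 - 6 Y$)
$A{\left(-2 \right)} 6^{2} - 12 = \left(-40 - -12\right) 6^{2} - 12 = \left(-40 + 12\right) 36 - 12 = \left(-28\right) 36 - 12 = -1008 - 12 = -1020$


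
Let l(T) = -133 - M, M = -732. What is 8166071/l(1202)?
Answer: 8166071/599 ≈ 13633.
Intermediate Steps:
l(T) = 599 (l(T) = -133 - 1*(-732) = -133 + 732 = 599)
8166071/l(1202) = 8166071/599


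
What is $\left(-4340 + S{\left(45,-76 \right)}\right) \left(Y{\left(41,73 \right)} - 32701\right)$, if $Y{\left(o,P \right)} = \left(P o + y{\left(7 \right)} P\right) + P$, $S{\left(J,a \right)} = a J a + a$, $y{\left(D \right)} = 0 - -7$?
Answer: $-7441298496$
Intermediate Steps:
$y{\left(D \right)} = 7$ ($y{\left(D \right)} = 0 + 7 = 7$)
$S{\left(J,a \right)} = a + J a^{2}$ ($S{\left(J,a \right)} = J a a + a = J a^{2} + a = a + J a^{2}$)
$Y{\left(o,P \right)} = 8 P + P o$ ($Y{\left(o,P \right)} = \left(P o + 7 P\right) + P = \left(7 P + P o\right) + P = 8 P + P o$)
$\left(-4340 + S{\left(45,-76 \right)}\right) \left(Y{\left(41,73 \right)} - 32701\right) = \left(-4340 - 76 \left(1 + 45 \left(-76\right)\right)\right) \left(73 \left(8 + 41\right) - 32701\right) = \left(-4340 - 76 \left(1 - 3420\right)\right) \left(73 \cdot 49 - 32701\right) = \left(-4340 - -259844\right) \left(3577 - 32701\right) = \left(-4340 + 259844\right) \left(-29124\right) = 255504 \left(-29124\right) = -7441298496$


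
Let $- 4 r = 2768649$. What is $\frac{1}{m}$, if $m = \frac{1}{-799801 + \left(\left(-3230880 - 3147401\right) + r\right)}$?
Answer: $- \frac{31480977}{4} \approx -7.8702 \cdot 10^{6}$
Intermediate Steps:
$r = - \frac{2768649}{4}$ ($r = \left(- \frac{1}{4}\right) 2768649 = - \frac{2768649}{4} \approx -6.9216 \cdot 10^{5}$)
$m = - \frac{4}{31480977}$ ($m = \frac{1}{-799801 - \frac{28281773}{4}} = \frac{1}{- \frac{31480977}{4}} = - \frac{4}{31480977} \approx -1.2706 \cdot 10^{-7}$)
$\frac{1}{m} = \frac{1}{- \frac{4}{31480977}} = - \frac{31480977}{4}$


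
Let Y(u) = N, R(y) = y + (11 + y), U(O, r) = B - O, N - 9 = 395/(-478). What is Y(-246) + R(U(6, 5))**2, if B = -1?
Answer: 8209/478 ≈ 17.174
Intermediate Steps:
N = 3907/478 (N = 9 + 395/(-478) = 9 + 395*(-1/478) = 9 - 395/478 = 3907/478 ≈ 8.1736)
U(O, r) = -1 - O
R(y) = 11 + 2*y
Y(u) = 3907/478
Y(-246) + R(U(6, 5))**2 = 3907/478 + (11 + 2*(-1 - 1*6))**2 = 3907/478 + (11 + 2*(-1 - 6))**2 = 3907/478 + (11 + 2*(-7))**2 = 3907/478 + (11 - 14)**2 = 3907/478 + (-3)**2 = 3907/478 + 9 = 8209/478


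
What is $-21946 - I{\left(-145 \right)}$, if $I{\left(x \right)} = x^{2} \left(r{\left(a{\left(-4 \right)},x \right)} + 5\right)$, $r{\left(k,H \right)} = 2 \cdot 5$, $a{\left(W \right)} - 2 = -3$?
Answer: $-337321$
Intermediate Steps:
$a{\left(W \right)} = -1$ ($a{\left(W \right)} = 2 - 3 = -1$)
$r{\left(k,H \right)} = 10$
$I{\left(x \right)} = 15 x^{2}$ ($I{\left(x \right)} = x^{2} \left(10 + 5\right) = x^{2} \cdot 15 = 15 x^{2}$)
$-21946 - I{\left(-145 \right)} = -21946 - 15 \left(-145\right)^{2} = -21946 - 15 \cdot 21025 = -21946 - 315375 = -337321$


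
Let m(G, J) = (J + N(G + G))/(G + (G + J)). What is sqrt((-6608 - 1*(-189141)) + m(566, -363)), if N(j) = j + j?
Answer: 3*sqrt(11993817698)/769 ≈ 427.24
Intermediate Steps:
N(j) = 2*j
m(G, J) = (J + 4*G)/(J + 2*G) (m(G, J) = (J + 2*(G + G))/(G + (G + J)) = (J + 2*(2*G))/(J + 2*G) = (J + 4*G)/(J + 2*G))
sqrt((-6608 - 1*(-189141)) + m(566, -363)) = sqrt((-6608 - 1*(-189141)) + (-363 + 4*566)/(-363 + 2*566)) = sqrt((-6608 + 189141) + (-363 + 2264)/(-363 + 1132)) = sqrt(182533 + 1901/769) = sqrt(140369778/769) = 3*sqrt(11993817698)/769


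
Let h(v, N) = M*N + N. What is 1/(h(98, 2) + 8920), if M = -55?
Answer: 1/8812 ≈ 0.00011348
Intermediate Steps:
h(v, N) = -54*N (h(v, N) = -55*N + N = -54*N)
1/(h(98, 2) + 8920) = 1/(-54*2 + 8920) = 1/(-108 + 8920) = 1/8812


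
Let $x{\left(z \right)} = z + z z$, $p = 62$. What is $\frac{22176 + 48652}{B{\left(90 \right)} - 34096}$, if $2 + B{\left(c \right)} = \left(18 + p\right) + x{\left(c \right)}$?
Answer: $- \frac{17707}{6457} \approx -2.7423$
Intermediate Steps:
$x{\left(z \right)} = z + z^{2}$
$B{\left(c \right)} = 78 + c \left(1 + c\right)$ ($B{\left(c \right)} = -2 + \left(\left(18 + 62\right) + c \left(1 + c\right)\right) = -2 + \left(80 + c \left(1 + c\right)\right) = 78 + c \left(1 + c\right)$)
$\frac{22176 + 48652}{B{\left(90 \right)} - 34096} = \frac{22176 + 48652}{\left(78 + 90 \left(1 + 90\right)\right) - 34096} = \frac{70828}{\left(78 + 90 \cdot 91\right) - 34096} = \frac{70828}{\left(78 + 8190\right) - 34096} = \frac{70828}{8268 - 34096} = \frac{70828}{-25828} = 70828 \left(- \frac{1}{25828}\right) = - \frac{17707}{6457}$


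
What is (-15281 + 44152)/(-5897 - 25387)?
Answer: -28871/31284 ≈ -0.92287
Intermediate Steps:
(-15281 + 44152)/(-5897 - 25387) = 28871/(-31284) = 28871*(-1/31284) = -28871/31284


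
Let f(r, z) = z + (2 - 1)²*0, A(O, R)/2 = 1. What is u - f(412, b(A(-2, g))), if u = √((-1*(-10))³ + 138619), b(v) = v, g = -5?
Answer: -2 + √139619 ≈ 371.66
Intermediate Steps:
A(O, R) = 2 (A(O, R) = 2*1 = 2)
f(r, z) = z (f(r, z) = z + 1²*0 = z + 1*0 = z + 0 = z)
u = √139619 (u = √(10³ + 138619) = √(1000 + 138619) = √139619 ≈ 373.66)
u - f(412, b(A(-2, g))) = √139619 - 1*2 = √139619 - 2 = -2 + √139619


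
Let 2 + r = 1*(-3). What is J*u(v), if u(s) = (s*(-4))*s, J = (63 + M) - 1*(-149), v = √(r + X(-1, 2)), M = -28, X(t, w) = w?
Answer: 2208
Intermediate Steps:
r = -5 (r = -2 + 1*(-3) = -2 - 3 = -5)
v = I*√3 (v = √(-5 + 2) = √(-3) = I*√3 ≈ 1.732*I)
J = 184 (J = (63 - 28) - 1*(-149) = 35 + 149 = 184)
u(s) = -4*s² (u(s) = (-4*s)*s = -4*s²)
J*u(v) = 184*(-4*(I*√3)²) = 184*(-4*(-3)) = 184*12 = 2208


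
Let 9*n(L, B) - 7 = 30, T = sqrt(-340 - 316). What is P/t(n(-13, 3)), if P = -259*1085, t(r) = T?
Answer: 281015*I*sqrt(41)/164 ≈ 10972.0*I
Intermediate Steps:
T = 4*I*sqrt(41) (T = sqrt(-656) = 4*I*sqrt(41) ≈ 25.612*I)
n(L, B) = 37/9 (n(L, B) = 7/9 + (1/9)*30 = 7/9 + 10/3 = 37/9)
t(r) = 4*I*sqrt(41)
P = -281015
P/t(n(-13, 3)) = -281015*(-I*sqrt(41)/164) = -(-281015)*I*sqrt(41)/164 = 281015*I*sqrt(41)/164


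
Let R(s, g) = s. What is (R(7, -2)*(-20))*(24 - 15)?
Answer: -1260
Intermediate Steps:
(R(7, -2)*(-20))*(24 - 15) = (7*(-20))*(24 - 15) = -140*9 = -1260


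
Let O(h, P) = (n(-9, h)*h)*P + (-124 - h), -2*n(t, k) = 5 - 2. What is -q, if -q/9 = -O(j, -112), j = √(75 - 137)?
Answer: 1116 - 1503*I*√62 ≈ 1116.0 - 11835.0*I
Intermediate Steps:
n(t, k) = -3/2 (n(t, k) = -(5 - 2)/2 = -½*3 = -3/2)
j = I*√62 (j = √(-62) = I*√62 ≈ 7.874*I)
O(h, P) = -124 - h - 3*P*h/2 (O(h, P) = (-3*h/2)*P + (-124 - h) = -3*P*h/2 + (-124 - h) = -124 - h - 3*P*h/2)
q = -1116 + 1503*I*√62 (q = -(-9)*(-124 - I*√62 - 3/2*(-112)*I*√62) = -(-9)*(-124 - I*√62 + 168*I*√62) = -(-9)*(-124 + 167*I*√62) = -9*(124 - 167*I*√62) = -1116 + 1503*I*√62 ≈ -1116.0 + 11835.0*I)
-q = -(-1116 + 1503*I*√62) = 1116 - 1503*I*√62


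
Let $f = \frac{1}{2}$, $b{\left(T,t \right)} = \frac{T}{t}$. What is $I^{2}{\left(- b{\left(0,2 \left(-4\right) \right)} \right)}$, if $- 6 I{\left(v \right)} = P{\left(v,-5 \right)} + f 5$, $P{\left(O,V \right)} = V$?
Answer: $\frac{25}{144} \approx 0.17361$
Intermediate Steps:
$f = \frac{1}{2} \approx 0.5$
$I{\left(v \right)} = \frac{5}{12}$ ($I{\left(v \right)} = - \frac{-5 + \frac{1}{2} \cdot 5}{6} = - \frac{-5 + \frac{5}{2}}{6} = \left(- \frac{1}{6}\right) \left(- \frac{5}{2}\right) = \frac{5}{12}$)
$I^{2}{\left(- b{\left(0,2 \left(-4\right) \right)} \right)} = \left(\frac{5}{12}\right)^{2} = \frac{25}{144}$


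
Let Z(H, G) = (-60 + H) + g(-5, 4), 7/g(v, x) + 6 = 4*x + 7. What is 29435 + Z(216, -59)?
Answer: 503054/17 ≈ 29591.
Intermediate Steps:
g(v, x) = 7/(1 + 4*x) (g(v, x) = 7/(-6 + (4*x + 7)) = 7/(-6 + (7 + 4*x)) = 7/(1 + 4*x))
Z(H, G) = -1013/17 + H (Z(H, G) = (-60 + H) + 7/(1 + 4*4) = (-60 + H) + 7/(1 + 16) = (-60 + H) + 7/17 = -1013/17 + H)
29435 + Z(216, -59) = 29435 + (-1013/17 + 216) = 29435 + 2659/17 = 503054/17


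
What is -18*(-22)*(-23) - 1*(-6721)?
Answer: -2387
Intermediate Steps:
-18*(-22)*(-23) - 1*(-6721) = 396*(-23) + 6721 = -9108 + 6721 = -2387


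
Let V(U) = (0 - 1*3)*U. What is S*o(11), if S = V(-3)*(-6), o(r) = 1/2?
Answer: -27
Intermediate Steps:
V(U) = -3*U (V(U) = (0 - 3)*U = -3*U)
o(r) = ½
S = -54 (S = -3*(-3)*(-6) = 9*(-6) = -54)
S*o(11) = -54*½ = -27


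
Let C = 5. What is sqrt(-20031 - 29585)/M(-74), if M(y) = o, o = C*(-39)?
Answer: -4*I*sqrt(3101)/195 ≈ -1.1423*I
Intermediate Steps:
o = -195 (o = 5*(-39) = -195)
M(y) = -195
sqrt(-20031 - 29585)/M(-74) = sqrt(-20031 - 29585)/(-195) = sqrt(-49616)*(-1/195) = (4*I*sqrt(3101))*(-1/195) = -4*I*sqrt(3101)/195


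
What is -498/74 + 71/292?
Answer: -70081/10804 ≈ -6.4866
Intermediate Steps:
-498/74 + 71/292 = -498*1/74 + 71*(1/292) = -249/37 + 71/292 = -70081/10804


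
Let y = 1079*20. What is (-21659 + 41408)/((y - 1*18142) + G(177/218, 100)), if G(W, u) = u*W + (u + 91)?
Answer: 2152641/404411 ≈ 5.3229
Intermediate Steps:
G(W, u) = 91 + u + W*u (G(W, u) = W*u + (91 + u) = 91 + u + W*u)
y = 21580
(-21659 + 41408)/((y - 1*18142) + G(177/218, 100)) = (-21659 + 41408)/((21580 - 1*18142) + (91 + 100 + (177/218)*100)) = 19749/((21580 - 18142) + (91 + 100 + (177*(1/218))*100)) = 19749/(3438 + (91 + 100 + (177/218)*100)) = 19749/(3438 + (91 + 100 + 8850/109)) = 19749/(3438 + 29669/109) = 19749/(404411/109) = 19749*(109/404411) = 2152641/404411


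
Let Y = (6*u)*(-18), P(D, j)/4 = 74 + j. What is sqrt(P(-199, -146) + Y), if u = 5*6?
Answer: 42*I*sqrt(2) ≈ 59.397*I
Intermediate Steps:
u = 30
P(D, j) = 296 + 4*j (P(D, j) = 4*(74 + j) = 296 + 4*j)
Y = -3240 (Y = (6*30)*(-18) = 180*(-18) = -3240)
sqrt(P(-199, -146) + Y) = sqrt((296 + 4*(-146)) - 3240) = sqrt((296 - 584) - 3240) = sqrt(-288 - 3240) = sqrt(-3528) = 42*I*sqrt(2)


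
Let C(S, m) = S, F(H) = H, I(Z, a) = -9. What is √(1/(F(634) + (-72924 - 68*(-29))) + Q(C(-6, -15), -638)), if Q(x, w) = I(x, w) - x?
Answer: I*√14833933690/70318 ≈ 1.7321*I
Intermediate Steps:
Q(x, w) = -9 - x
√(1/(F(634) + (-72924 - 68*(-29))) + Q(C(-6, -15), -638)) = √(1/(634 + (-72924 - 68*(-29))) + (-9 - 1*(-6))) = √(1/(634 + (-72924 + 1972)) + (-9 + 6)) = √(1/(634 - 70952) - 3) = √(1/(-70318) - 3) = √(-1/70318 - 3) = √(-210955/70318) = I*√14833933690/70318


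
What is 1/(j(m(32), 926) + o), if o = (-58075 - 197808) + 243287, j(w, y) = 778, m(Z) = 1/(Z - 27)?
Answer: -1/11818 ≈ -8.4617e-5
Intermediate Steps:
m(Z) = 1/(-27 + Z)
o = -12596 (o = -255883 + 243287 = -12596)
1/(j(m(32), 926) + o) = 1/(778 - 12596) = 1/(-11818) = -1/11818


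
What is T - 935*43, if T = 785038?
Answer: 744833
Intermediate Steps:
T - 935*43 = 785038 - 935*43 = 785038 - 40205 = 744833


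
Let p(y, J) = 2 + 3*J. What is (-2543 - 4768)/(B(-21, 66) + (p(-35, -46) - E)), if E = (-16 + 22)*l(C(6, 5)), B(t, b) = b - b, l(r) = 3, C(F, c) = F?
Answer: 7311/154 ≈ 47.474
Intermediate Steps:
B(t, b) = 0
E = 18 (E = (-16 + 22)*3 = 6*3 = 18)
(-2543 - 4768)/(B(-21, 66) + (p(-35, -46) - E)) = (-2543 - 4768)/(0 + ((2 + 3*(-46)) - 1*18)) = -7311/(0 + ((2 - 138) - 18)) = -7311/(0 + (-136 - 18)) = -7311/(0 - 154) = -7311/(-154) = -7311*(-1/154) = 7311/154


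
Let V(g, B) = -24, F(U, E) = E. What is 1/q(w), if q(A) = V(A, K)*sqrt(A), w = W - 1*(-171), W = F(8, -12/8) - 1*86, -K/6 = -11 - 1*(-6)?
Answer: -sqrt(334)/4008 ≈ -0.0045598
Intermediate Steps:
K = 30 (K = -6*(-11 - 1*(-6)) = -6*(-11 + 6) = -6*(-5) = 30)
W = -175/2 (W = -12/8 - 1*86 = -12*1/8 - 86 = -3/2 - 86 = -175/2 ≈ -87.500)
w = 167/2 (w = -175/2 - 1*(-171) = -175/2 + 171 = 167/2 ≈ 83.500)
q(A) = -24*sqrt(A)
1/q(w) = 1/(-12*sqrt(334)) = -sqrt(334)/4008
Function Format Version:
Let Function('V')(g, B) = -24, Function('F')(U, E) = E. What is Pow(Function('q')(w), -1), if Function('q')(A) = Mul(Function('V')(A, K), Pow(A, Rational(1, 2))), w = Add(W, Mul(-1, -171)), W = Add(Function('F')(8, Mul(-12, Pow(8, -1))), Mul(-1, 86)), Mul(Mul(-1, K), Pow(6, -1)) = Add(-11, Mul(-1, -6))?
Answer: Mul(Rational(-1, 4008), Pow(334, Rational(1, 2))) ≈ -0.0045598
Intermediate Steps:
K = 30 (K = Mul(-6, Add(-11, Mul(-1, -6))) = Mul(-6, Add(-11, 6)) = Mul(-6, -5) = 30)
W = Rational(-175, 2) (W = Add(Mul(-12, Pow(8, -1)), Mul(-1, 86)) = Add(Mul(-12, Rational(1, 8)), -86) = Add(Rational(-3, 2), -86) = Rational(-175, 2) ≈ -87.500)
w = Rational(167, 2) (w = Add(Rational(-175, 2), Mul(-1, -171)) = Add(Rational(-175, 2), 171) = Rational(167, 2) ≈ 83.500)
Function('q')(A) = Mul(-24, Pow(A, Rational(1, 2)))
Pow(Function('q')(w), -1) = Pow(Mul(-24, Pow(Rational(167, 2), Rational(1, 2))), -1) = Pow(Mul(-24, Mul(Rational(1, 2), Pow(334, Rational(1, 2)))), -1) = Pow(Mul(-12, Pow(334, Rational(1, 2))), -1) = Mul(Rational(-1, 4008), Pow(334, Rational(1, 2)))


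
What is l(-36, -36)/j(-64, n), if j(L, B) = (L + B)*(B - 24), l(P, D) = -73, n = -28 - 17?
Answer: -73/7521 ≈ -0.0097062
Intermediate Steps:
n = -45
j(L, B) = (-24 + B)*(B + L) (j(L, B) = (B + L)*(-24 + B) = (-24 + B)*(B + L))
l(-36, -36)/j(-64, n) = -73/((-45)² - 24*(-45) - 24*(-64) - 45*(-64)) = -73/(2025 + 1080 + 1536 + 2880) = -73/7521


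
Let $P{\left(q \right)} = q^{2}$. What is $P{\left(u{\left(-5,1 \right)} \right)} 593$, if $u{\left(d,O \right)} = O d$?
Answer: $14825$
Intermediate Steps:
$P{\left(u{\left(-5,1 \right)} \right)} 593 = \left(1 \left(-5\right)\right)^{2} \cdot 593 = \left(-5\right)^{2} \cdot 593 = 25 \cdot 593 = 14825$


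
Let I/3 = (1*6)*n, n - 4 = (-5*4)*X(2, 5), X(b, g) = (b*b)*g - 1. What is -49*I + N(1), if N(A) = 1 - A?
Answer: 331632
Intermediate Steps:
X(b, g) = -1 + g*b**2 (X(b, g) = b**2*g - 1 = g*b**2 - 1 = -1 + g*b**2)
n = -376 (n = 4 + (-5*4)*(-1 + 5*2**2) = 4 - 20*(-1 + 5*4) = 4 - 20*(-1 + 20) = 4 - 20*19 = 4 - 380 = -376)
I = -6768 (I = 3*((1*6)*(-376)) = 3*(6*(-376)) = 3*(-2256) = -6768)
-49*I + N(1) = -49*(-6768) + (1 - 1*1) = 331632 + (1 - 1) = 331632 + 0 = 331632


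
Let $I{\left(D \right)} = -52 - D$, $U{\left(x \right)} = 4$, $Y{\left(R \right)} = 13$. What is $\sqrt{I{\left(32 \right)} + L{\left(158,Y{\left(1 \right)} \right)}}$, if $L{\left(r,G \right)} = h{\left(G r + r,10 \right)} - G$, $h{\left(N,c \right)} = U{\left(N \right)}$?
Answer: $i \sqrt{93} \approx 9.6436 i$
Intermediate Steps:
$h{\left(N,c \right)} = 4$
$L{\left(r,G \right)} = 4 - G$
$\sqrt{I{\left(32 \right)} + L{\left(158,Y{\left(1 \right)} \right)}} = \sqrt{\left(-52 - 32\right) + \left(4 - 13\right)} = \sqrt{-84 - 9} = \sqrt{-93} = i \sqrt{93}$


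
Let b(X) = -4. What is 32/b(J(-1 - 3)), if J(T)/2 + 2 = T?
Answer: -8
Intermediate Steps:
J(T) = -4 + 2*T
32/b(J(-1 - 3)) = 32/(-4) = 32*(-1/4) = -8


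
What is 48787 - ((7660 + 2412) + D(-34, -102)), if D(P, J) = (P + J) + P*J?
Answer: 35383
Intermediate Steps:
D(P, J) = J + P + J*P (D(P, J) = (J + P) + J*P = J + P + J*P)
48787 - ((7660 + 2412) + D(-34, -102)) = 48787 - ((7660 + 2412) + (-102 - 34 - 102*(-34))) = 48787 - (10072 + (-102 - 34 + 3468)) = 48787 - (10072 + 3332) = 48787 - 1*13404 = 48787 - 13404 = 35383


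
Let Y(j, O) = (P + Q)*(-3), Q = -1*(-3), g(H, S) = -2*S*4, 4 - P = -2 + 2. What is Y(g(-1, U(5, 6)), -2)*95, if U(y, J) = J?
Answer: -1995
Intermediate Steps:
P = 4 (P = 4 - (-2 + 2) = 4 - 1*0 = 4 + 0 = 4)
g(H, S) = -8*S
Q = 3
Y(j, O) = -21 (Y(j, O) = (4 + 3)*(-3) = 7*(-3) = -21)
Y(g(-1, U(5, 6)), -2)*95 = -21*95 = -1995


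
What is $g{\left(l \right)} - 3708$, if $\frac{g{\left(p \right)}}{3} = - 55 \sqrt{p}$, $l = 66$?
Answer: $-3708 - 165 \sqrt{66} \approx -5048.5$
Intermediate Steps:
$g{\left(p \right)} = - 165 \sqrt{p}$ ($g{\left(p \right)} = 3 \left(- 55 \sqrt{p}\right) = - 165 \sqrt{p}$)
$g{\left(l \right)} - 3708 = - 165 \sqrt{66} - 3708 = -3708 - 165 \sqrt{66}$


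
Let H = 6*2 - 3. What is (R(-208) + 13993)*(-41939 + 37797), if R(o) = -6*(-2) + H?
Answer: -58045988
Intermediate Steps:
H = 9 (H = 12 - 3 = 9)
R(o) = 21 (R(o) = -6*(-2) + 9 = 12 + 9 = 21)
(R(-208) + 13993)*(-41939 + 37797) = (21 + 13993)*(-41939 + 37797) = 14014*(-4142) = -58045988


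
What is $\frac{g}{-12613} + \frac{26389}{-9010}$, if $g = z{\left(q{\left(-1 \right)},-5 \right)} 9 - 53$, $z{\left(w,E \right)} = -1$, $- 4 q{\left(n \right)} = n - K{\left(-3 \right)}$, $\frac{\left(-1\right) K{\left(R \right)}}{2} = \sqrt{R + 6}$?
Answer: $- \frac{332285837}{113643130} \approx -2.9239$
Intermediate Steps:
$K{\left(R \right)} = - 2 \sqrt{6 + R}$ ($K{\left(R \right)} = - 2 \sqrt{R + 6} = - 2 \sqrt{6 + R}$)
$q{\left(n \right)} = - \frac{\sqrt{3}}{2} - \frac{n}{4}$ ($q{\left(n \right)} = - \frac{n - - 2 \sqrt{6 - 3}}{4} = - \frac{n - - 2 \sqrt{3}}{4} = - \frac{n + 2 \sqrt{3}}{4} = - \frac{\sqrt{3}}{2} - \frac{n}{4}$)
$g = -62$ ($g = \left(-1\right) 9 - 53 = -9 - 53 = -62$)
$\frac{g}{-12613} + \frac{26389}{-9010} = - \frac{62}{-12613} + \frac{26389}{-9010} = \left(-62\right) \left(- \frac{1}{12613}\right) + 26389 \left(- \frac{1}{9010}\right) = \frac{62}{12613} - \frac{26389}{9010} = - \frac{332285837}{113643130}$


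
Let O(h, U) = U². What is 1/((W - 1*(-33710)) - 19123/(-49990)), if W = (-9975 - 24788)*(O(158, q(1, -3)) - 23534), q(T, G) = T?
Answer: 49990/40897388355233 ≈ 1.2223e-9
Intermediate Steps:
W = 818077679 (W = (-9975 - 24788)*(1² - 23534) = -34763*(1 - 23534) = -34763*(-23533) = 818077679)
1/((W - 1*(-33710)) - 19123/(-49990)) = 1/((818077679 - 1*(-33710)) - 19123/(-49990)) = 1/((818077679 + 33710) - 19123*(-1/49990)) = 1/(818111389 + 19123/49990) = 1/(40897388355233/49990) = 49990/40897388355233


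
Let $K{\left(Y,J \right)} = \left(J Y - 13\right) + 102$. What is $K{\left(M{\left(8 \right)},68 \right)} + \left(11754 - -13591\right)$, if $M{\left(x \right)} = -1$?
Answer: $25366$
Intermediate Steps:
$K{\left(Y,J \right)} = 89 + J Y$ ($K{\left(Y,J \right)} = \left(-13 + J Y\right) + 102 = 89 + J Y$)
$K{\left(M{\left(8 \right)},68 \right)} + \left(11754 - -13591\right) = \left(89 + 68 \left(-1\right)\right) + \left(11754 - -13591\right) = \left(89 - 68\right) + \left(11754 + 13591\right) = 21 + 25345 = 25366$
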